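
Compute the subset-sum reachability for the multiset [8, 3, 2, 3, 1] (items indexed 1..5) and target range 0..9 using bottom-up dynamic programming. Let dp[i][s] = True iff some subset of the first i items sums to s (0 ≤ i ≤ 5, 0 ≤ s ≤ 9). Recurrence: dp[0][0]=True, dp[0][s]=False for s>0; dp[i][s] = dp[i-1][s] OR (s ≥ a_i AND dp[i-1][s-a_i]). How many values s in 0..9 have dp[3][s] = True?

5

i\s   0   1   2   3   4   5   6   7   8   9
  0   T   F   F   F   F   F   F   F   F   F
  1   T   F   F   F   F   F   F   F   T   F
  2   T   F   F   T   F   F   F   F   T   F
  3   T   F   T   T   F   T   F   F   T   F
  4   T   F   T   T   F   T   T   F   T   F
  5   T   T   T   T   T   T   T   T   T   T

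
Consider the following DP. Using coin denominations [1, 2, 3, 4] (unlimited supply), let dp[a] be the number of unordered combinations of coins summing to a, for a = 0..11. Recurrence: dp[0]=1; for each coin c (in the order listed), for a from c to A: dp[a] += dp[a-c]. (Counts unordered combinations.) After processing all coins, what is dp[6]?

after  coin     0     1     2     3     4     5     6     7     8     9    10    11
          1     1     1     1     1     1     1     1     1     1     1     1     1
          2     1     1     2     2     3     3     4     4     5     5     6     6
          3     1     1     2     3     4     5     7     8    10    12    14    16
          4     1     1     2     3     5     6     9    11    15    18    23    27

9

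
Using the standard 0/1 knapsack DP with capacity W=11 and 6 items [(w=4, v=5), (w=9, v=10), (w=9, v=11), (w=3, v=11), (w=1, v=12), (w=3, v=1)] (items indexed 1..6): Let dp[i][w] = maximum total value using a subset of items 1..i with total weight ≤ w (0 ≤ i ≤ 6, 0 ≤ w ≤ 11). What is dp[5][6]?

i\w   0   1   2   3   4   5   6   7   8   9  10  11
  0   0   0   0   0   0   0   0   0   0   0   0   0
  1   0   0   0   0   5   5   5   5   5   5   5   5
  2   0   0   0   0   5   5   5   5   5  10  10  10
  3   0   0   0   0   5   5   5   5   5  11  11  11
  4   0   0   0  11  11  11  11  16  16  16  16  16
  5   0  12  12  12  23  23  23  23  28  28  28  28
  6   0  12  12  12  23  23  23  24  28  28  28  29

23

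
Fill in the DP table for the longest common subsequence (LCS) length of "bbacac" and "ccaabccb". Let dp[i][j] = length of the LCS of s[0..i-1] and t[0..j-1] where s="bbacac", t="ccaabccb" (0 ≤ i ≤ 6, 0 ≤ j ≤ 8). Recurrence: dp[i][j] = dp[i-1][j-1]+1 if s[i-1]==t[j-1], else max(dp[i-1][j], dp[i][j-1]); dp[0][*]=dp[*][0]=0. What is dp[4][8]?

2

   ''  c  c  a  a  b  c  c  b
''  0  0  0  0  0  0  0  0  0
 b  0  0  0  0  0  1  1  1  1
 b  0  0  0  0  0  1  1  1  2
 a  0  0  0  1  1  1  1  1  2
 c  0  1  1  1  1  1  2  2  2
 a  0  1  1  2  2  2  2  2  2
 c  0  1  2  2  2  2  3  3  3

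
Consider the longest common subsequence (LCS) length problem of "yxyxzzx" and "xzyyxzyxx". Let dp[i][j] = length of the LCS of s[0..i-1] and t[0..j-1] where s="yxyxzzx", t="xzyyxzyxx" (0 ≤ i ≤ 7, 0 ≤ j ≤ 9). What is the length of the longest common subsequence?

5

   ''  x  z  y  y  x  z  y  x  x
''  0  0  0  0  0  0  0  0  0  0
 y  0  0  0  1  1  1  1  1  1  1
 x  0  1  1  1  1  2  2  2  2  2
 y  0  1  1  2  2  2  2  3  3  3
 x  0  1  1  2  2  3  3  3  4  4
 z  0  1  2  2  2  3  4  4  4  4
 z  0  1  2  2  2  3  4  4  4  4
 x  0  1  2  2  2  3  4  4  5  5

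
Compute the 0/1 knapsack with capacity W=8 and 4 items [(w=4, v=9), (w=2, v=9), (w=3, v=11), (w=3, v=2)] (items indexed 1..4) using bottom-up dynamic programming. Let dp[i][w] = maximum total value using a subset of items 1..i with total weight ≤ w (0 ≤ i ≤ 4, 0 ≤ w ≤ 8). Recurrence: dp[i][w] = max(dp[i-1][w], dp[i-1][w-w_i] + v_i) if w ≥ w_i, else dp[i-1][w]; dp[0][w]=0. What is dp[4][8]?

i\w   0   1   2   3   4   5   6   7   8
  0   0   0   0   0   0   0   0   0   0
  1   0   0   0   0   9   9   9   9   9
  2   0   0   9   9   9   9  18  18  18
  3   0   0   9  11  11  20  20  20  20
  4   0   0   9  11  11  20  20  20  22

22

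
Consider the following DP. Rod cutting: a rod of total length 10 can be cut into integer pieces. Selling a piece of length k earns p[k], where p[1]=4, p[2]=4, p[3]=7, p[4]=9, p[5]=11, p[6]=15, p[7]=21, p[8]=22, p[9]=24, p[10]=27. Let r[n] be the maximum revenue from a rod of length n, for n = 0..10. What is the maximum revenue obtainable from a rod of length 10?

   n    0    1    2    3    4    5    6    7    8    9   10
r[n]    0    4    8   12   16   20   24   28   32   36   40

40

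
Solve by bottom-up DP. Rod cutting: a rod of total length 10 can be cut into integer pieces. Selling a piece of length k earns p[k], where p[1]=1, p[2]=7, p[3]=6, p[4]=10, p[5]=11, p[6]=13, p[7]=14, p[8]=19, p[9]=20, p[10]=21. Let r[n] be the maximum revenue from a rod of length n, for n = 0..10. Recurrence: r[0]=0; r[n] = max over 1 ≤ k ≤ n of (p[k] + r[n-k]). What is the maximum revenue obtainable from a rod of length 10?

   n    0    1    2    3    4    5    6    7    8    9   10
r[n]    0    1    7    8   14   15   21   22   28   29   35

35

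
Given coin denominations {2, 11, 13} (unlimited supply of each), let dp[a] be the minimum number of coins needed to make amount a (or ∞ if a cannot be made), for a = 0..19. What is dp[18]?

9

 a  0  1  2  3  4  5  6  7  8  9 10 11 12 13 14 15 16 17 18 19
dp  0  -  1  -  2  -  3  -  4  -  5  1  6  1  7  2  8  3  9  4
(- denotes ∞ / unreachable)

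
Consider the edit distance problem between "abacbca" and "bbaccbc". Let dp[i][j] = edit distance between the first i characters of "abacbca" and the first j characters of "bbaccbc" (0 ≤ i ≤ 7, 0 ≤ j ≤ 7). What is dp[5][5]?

2

   ''  b  b  a  c  c  b  c
''  0  1  2  3  4  5  6  7
 a  1  1  2  2  3  4  5  6
 b  2  1  1  2  3  4  4  5
 a  3  2  2  1  2  3  4  5
 c  4  3  3  2  1  2  3  4
 b  5  4  3  3  2  2  2  3
 c  6  5  4  4  3  2  3  2
 a  7  6  5  4  4  3  3  3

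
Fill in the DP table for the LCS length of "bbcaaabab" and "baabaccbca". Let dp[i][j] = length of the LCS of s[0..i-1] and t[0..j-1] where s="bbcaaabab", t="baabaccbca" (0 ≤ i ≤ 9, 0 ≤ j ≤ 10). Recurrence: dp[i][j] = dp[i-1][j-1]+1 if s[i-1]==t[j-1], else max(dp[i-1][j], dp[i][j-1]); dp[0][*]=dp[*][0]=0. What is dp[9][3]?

   ''  b  a  a  b  a  c  c  b  c  a
''  0  0  0  0  0  0  0  0  0  0  0
 b  0  1  1  1  1  1  1  1  1  1  1
 b  0  1  1  1  2  2  2  2  2  2  2
 c  0  1  1  1  2  2  3  3  3  3  3
 a  0  1  2  2  2  3  3  3  3  3  4
 a  0  1  2  3  3  3  3  3  3  3  4
 a  0  1  2  3  3  4  4  4  4  4  4
 b  0  1  2  3  4  4  4  4  5  5  5
 a  0  1  2  3  4  5  5  5  5  5  6
 b  0  1  2  3  4  5  5  5  6  6  6

3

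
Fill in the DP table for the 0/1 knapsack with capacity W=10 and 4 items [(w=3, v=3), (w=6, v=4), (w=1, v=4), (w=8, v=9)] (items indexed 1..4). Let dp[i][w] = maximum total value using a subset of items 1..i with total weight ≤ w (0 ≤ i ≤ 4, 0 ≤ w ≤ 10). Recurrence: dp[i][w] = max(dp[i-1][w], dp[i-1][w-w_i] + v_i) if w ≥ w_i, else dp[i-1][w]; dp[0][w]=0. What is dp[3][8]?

i\w   0   1   2   3   4   5   6   7   8   9  10
  0   0   0   0   0   0   0   0   0   0   0   0
  1   0   0   0   3   3   3   3   3   3   3   3
  2   0   0   0   3   3   3   4   4   4   7   7
  3   0   4   4   4   7   7   7   8   8   8  11
  4   0   4   4   4   7   7   7   8   9  13  13

8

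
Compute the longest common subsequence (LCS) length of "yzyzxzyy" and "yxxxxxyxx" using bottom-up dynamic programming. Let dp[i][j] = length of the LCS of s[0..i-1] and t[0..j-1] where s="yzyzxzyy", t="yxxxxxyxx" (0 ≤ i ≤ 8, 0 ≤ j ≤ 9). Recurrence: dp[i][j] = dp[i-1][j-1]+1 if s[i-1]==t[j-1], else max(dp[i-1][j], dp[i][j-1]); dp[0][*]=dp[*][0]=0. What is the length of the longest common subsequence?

   ''  y  x  x  x  x  x  y  x  x
''  0  0  0  0  0  0  0  0  0  0
 y  0  1  1  1  1  1  1  1  1  1
 z  0  1  1  1  1  1  1  1  1  1
 y  0  1  1  1  1  1  1  2  2  2
 z  0  1  1  1  1  1  1  2  2  2
 x  0  1  2  2  2  2  2  2  3  3
 z  0  1  2  2  2  2  2  2  3  3
 y  0  1  2  2  2  2  2  3  3  3
 y  0  1  2  2  2  2  2  3  3  3

3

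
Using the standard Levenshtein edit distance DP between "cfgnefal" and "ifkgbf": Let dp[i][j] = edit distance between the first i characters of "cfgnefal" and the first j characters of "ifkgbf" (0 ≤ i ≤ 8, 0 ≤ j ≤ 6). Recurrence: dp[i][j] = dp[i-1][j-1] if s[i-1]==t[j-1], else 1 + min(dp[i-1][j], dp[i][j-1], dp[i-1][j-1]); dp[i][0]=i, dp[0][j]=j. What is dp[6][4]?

5

   ''  i  f  k  g  b  f
''  0  1  2  3  4  5  6
 c  1  1  2  3  4  5  6
 f  2  2  1  2  3  4  5
 g  3  3  2  2  2  3  4
 n  4  4  3  3  3  3  4
 e  5  5  4  4  4  4  4
 f  6  6  5  5  5  5  4
 a  7  7  6  6  6  6  5
 l  8  8  7  7  7  7  6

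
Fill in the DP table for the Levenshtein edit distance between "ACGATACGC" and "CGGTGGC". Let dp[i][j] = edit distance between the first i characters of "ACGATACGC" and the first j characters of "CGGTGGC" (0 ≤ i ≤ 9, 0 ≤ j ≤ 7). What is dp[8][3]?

5

   ''  C  G  G  T  G  G  C
''  0  1  2  3  4  5  6  7
 A  1  1  2  3  4  5  6  7
 C  2  1  2  3  4  5  6  6
 G  3  2  1  2  3  4  5  6
 A  4  3  2  2  3  4  5  6
 T  5  4  3  3  2  3  4  5
 A  6  5  4  4  3  3  4  5
 C  7  6  5  5  4  4  4  4
 G  8  7  6  5  5  4  4  5
 C  9  8  7  6  6  5  5  4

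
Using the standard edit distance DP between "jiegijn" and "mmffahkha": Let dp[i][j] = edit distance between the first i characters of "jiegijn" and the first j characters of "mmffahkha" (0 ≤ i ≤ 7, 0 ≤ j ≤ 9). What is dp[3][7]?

   ''  m  m  f  f  a  h  k  h  a
''  0  1  2  3  4  5  6  7  8  9
 j  1  1  2  3  4  5  6  7  8  9
 i  2  2  2  3  4  5  6  7  8  9
 e  3  3  3  3  4  5  6  7  8  9
 g  4  4  4  4  4  5  6  7  8  9
 i  5  5  5  5  5  5  6  7  8  9
 j  6  6  6  6  6  6  6  7  8  9
 n  7  7  7  7  7  7  7  7  8  9

7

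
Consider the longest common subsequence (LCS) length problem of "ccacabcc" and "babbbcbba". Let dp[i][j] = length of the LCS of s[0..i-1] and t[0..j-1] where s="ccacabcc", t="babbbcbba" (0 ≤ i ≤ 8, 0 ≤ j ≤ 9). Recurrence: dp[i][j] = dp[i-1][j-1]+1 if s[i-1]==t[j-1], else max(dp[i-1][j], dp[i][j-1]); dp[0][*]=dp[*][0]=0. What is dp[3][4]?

1

   ''  b  a  b  b  b  c  b  b  a
''  0  0  0  0  0  0  0  0  0  0
 c  0  0  0  0  0  0  1  1  1  1
 c  0  0  0  0  0  0  1  1  1  1
 a  0  0  1  1  1  1  1  1  1  2
 c  0  0  1  1  1  1  2  2  2  2
 a  0  0  1  1  1  1  2  2  2  3
 b  0  1  1  2  2  2  2  3  3  3
 c  0  1  1  2  2  2  3  3  3  3
 c  0  1  1  2  2  2  3  3  3  3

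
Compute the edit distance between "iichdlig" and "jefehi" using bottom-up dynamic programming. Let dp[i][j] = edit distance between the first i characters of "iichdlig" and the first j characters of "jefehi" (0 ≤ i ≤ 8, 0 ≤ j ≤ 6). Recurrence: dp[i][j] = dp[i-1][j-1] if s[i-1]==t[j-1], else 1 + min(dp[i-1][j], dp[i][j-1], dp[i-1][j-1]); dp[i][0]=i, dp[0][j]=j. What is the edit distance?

   ''  j  e  f  e  h  i
''  0  1  2  3  4  5  6
 i  1  1  2  3  4  5  5
 i  2  2  2  3  4  5  5
 c  3  3  3  3  4  5  6
 h  4  4  4  4  4  4  5
 d  5  5  5  5  5  5  5
 l  6  6  6  6  6  6  6
 i  7  7  7  7  7  7  6
 g  8  8  8  8  8  8  7

7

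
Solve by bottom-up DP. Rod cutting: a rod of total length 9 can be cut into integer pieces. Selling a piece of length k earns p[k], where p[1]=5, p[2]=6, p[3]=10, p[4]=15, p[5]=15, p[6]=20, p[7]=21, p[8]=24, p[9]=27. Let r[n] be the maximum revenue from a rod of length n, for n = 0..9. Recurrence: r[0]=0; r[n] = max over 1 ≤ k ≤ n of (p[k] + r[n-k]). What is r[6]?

   n    0    1    2    3    4    5    6    7    8    9
r[n]    0    5   10   15   20   25   30   35   40   45

30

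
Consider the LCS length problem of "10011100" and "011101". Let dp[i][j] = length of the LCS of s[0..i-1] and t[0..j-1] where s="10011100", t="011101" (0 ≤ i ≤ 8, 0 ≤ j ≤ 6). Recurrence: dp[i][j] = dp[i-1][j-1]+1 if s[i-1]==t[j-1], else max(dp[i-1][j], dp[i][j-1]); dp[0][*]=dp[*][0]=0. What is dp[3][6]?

2

   ''  0  1  1  1  0  1
''  0  0  0  0  0  0  0
 1  0  0  1  1  1  1  1
 0  0  1  1  1  1  2  2
 0  0  1  1  1  1  2  2
 1  0  1  2  2  2  2  3
 1  0  1  2  3  3  3  3
 1  0  1  2  3  4  4  4
 0  0  1  2  3  4  5  5
 0  0  1  2  3  4  5  5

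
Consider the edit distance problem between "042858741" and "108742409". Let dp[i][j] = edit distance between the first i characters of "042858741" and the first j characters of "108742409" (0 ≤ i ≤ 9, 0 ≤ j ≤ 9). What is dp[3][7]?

   ''  1  0  8  7  4  2  4  0  9
''  0  1  2  3  4  5  6  7  8  9
 0  1  1  1  2  3  4  5  6  7  8
 4  2  2  2  2  3  3  4  5  6  7
 2  3  3  3  3  3  4  3  4  5  6
 8  4  4  4  3  4  4  4  4  5  6
 5  5  5  5  4  4  5  5  5  5  6
 8  6  6  6  5  5  5  6  6  6  6
 7  7  7  7  6  5  6  6  7  7  7
 4  8  8  8  7  6  5  6  6  7  8
 1  9  8  9  8  7  6  6  7  7  8

4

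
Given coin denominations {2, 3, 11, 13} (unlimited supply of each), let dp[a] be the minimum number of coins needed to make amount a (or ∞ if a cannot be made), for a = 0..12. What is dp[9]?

 a  0  1  2  3  4  5  6  7  8  9 10 11 12
dp  0  -  1  1  2  2  2  3  3  3  4  1  4
(- denotes ∞ / unreachable)

3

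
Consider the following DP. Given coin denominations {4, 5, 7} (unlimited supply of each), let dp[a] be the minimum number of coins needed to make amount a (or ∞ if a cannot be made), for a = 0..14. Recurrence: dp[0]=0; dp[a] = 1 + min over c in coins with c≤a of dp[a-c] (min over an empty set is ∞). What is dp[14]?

2

 a  0  1  2  3  4  5  6  7  8  9 10 11 12 13 14
dp  0  -  -  -  1  1  -  1  2  2  2  2  2  3  2
(- denotes ∞ / unreachable)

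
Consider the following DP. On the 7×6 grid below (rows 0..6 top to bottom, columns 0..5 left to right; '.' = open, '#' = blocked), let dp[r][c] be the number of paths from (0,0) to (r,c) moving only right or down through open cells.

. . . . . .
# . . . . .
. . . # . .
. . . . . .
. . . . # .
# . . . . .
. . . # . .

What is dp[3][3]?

4

r\c   0   1   2   3   4   5
  0   1   1   1   1   1   1
  1   0   1   2   3   4   5
  2   0   1   3   0   4   9
  3   0   1   4   4   8  17
  4   0   1   5   9   0  17
  5   0   1   6  15  15  32
  6   0   1   7   0  15  47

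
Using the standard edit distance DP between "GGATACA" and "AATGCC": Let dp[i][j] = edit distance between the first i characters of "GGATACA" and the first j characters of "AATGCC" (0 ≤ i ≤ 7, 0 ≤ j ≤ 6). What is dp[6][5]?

   ''  A  A  T  G  C  C
''  0  1  2  3  4  5  6
 G  1  1  2  3  3  4  5
 G  2  2  2  3  3  4  5
 A  3  2  2  3  4  4  5
 T  4  3  3  2  3  4  5
 A  5  4  3  3  3  4  5
 C  6  5  4  4  4  3  4
 A  7  6  5  5  5  4  4

3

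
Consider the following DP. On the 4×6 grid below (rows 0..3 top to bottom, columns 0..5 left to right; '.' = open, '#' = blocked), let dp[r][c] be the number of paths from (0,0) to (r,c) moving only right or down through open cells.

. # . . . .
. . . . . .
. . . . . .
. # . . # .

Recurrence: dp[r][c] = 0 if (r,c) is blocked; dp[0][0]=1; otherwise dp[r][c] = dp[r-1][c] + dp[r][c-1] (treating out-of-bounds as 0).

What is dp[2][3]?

4

r\c   0   1   2   3   4   5
  0   1   0   0   0   0   0
  1   1   1   1   1   1   1
  2   1   2   3   4   5   6
  3   1   0   3   7   0   6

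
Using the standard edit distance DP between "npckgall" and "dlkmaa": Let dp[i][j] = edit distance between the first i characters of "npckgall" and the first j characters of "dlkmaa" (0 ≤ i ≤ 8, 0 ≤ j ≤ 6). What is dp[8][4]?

   ''  d  l  k  m  a  a
''  0  1  2  3  4  5  6
 n  1  1  2  3  4  5  6
 p  2  2  2  3  4  5  6
 c  3  3  3  3  4  5  6
 k  4  4  4  3  4  5  6
 g  5  5  5  4  4  5  6
 a  6  6  6  5  5  4  5
 l  7  7  6  6  6  5  5
 l  8  8  7  7  7  6  6

7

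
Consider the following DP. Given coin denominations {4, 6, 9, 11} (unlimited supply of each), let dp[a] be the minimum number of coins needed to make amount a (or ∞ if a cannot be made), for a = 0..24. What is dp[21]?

3

 a  0  1  2  3  4  5  6  7  8  9 10 11 12 13 14 15 16 17 18 19 20 21 22 23 24
dp  0  -  -  -  1  -  1  -  2  1  2  1  2  2  3  2  3  2  2  3  2  3  2  3  3
(- denotes ∞ / unreachable)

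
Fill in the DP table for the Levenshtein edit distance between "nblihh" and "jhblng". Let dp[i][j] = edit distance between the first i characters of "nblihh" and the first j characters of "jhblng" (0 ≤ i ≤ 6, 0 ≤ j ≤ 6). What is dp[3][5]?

   ''  j  h  b  l  n  g
''  0  1  2  3  4  5  6
 n  1  1  2  3  4  4  5
 b  2  2  2  2  3  4  5
 l  3  3  3  3  2  3  4
 i  4  4  4  4  3  3  4
 h  5  5  4  5  4  4  4
 h  6  6  5  5  5  5  5

3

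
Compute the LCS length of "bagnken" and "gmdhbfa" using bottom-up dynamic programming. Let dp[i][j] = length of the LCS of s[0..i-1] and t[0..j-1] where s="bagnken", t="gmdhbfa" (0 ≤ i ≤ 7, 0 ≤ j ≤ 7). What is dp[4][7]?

   ''  g  m  d  h  b  f  a
''  0  0  0  0  0  0  0  0
 b  0  0  0  0  0  1  1  1
 a  0  0  0  0  0  1  1  2
 g  0  1  1  1  1  1  1  2
 n  0  1  1  1  1  1  1  2
 k  0  1  1  1  1  1  1  2
 e  0  1  1  1  1  1  1  2
 n  0  1  1  1  1  1  1  2

2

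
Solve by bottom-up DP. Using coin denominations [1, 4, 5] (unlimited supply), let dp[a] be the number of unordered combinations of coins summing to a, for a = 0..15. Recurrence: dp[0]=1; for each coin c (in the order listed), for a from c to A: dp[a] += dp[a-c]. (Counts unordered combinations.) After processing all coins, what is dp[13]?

after  coin     0     1     2     3     4     5     6     7     8     9    10    11    12    13    14    15
          1     1     1     1     1     1     1     1     1     1     1     1     1     1     1     1     1
          4     1     1     1     1     2     2     2     2     3     3     3     3     4     4     4     4
          5     1     1     1     1     2     3     3     3     4     5     6     6     7     8     9    10

8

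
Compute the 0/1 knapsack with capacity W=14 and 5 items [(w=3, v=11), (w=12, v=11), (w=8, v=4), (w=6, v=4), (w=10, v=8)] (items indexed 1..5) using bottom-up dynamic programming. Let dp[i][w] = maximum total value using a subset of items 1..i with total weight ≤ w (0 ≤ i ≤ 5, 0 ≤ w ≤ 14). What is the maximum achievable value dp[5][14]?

i\w   0   1   2   3   4   5   6   7   8   9  10  11  12  13  14
  0   0   0   0   0   0   0   0   0   0   0   0   0   0   0   0
  1   0   0   0  11  11  11  11  11  11  11  11  11  11  11  11
  2   0   0   0  11  11  11  11  11  11  11  11  11  11  11  11
  3   0   0   0  11  11  11  11  11  11  11  11  15  15  15  15
  4   0   0   0  11  11  11  11  11  11  15  15  15  15  15  15
  5   0   0   0  11  11  11  11  11  11  15  15  15  15  19  19

19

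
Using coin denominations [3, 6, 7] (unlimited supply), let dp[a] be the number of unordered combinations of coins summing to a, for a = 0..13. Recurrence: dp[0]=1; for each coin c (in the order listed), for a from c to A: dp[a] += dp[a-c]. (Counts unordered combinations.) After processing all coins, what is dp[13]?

after  coin     0     1     2     3     4     5     6     7     8     9    10    11    12    13
          3     1     0     0     1     0     0     1     0     0     1     0     0     1     0
          6     1     0     0     1     0     0     2     0     0     2     0     0     3     0
          7     1     0     0     1     0     0     2     1     0     2     1     0     3     2

2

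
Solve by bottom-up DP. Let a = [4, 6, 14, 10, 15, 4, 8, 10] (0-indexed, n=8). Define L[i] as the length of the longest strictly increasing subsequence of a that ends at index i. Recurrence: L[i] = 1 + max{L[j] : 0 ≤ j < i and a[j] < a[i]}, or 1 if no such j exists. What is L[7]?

4

   i    0    1    2    3    4    5    6    7
a[i]    4    6   14   10   15    4    8   10
L[i]    1    2    3    3    4    1    3    4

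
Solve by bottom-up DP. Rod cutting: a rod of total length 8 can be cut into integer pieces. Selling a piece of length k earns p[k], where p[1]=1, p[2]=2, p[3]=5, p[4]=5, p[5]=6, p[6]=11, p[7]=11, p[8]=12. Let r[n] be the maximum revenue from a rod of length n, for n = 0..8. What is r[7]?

12

   n    0    1    2    3    4    5    6    7    8
r[n]    0    1    2    5    6    7   11   12   13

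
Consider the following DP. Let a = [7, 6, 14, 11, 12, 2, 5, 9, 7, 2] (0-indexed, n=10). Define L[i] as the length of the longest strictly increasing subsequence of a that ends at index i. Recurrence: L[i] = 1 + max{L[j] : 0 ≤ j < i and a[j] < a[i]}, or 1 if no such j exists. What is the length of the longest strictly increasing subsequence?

3

   i    0    1    2    3    4    5    6    7    8    9
a[i]    7    6   14   11   12    2    5    9    7    2
L[i]    1    1    2    2    3    1    2    3    3    1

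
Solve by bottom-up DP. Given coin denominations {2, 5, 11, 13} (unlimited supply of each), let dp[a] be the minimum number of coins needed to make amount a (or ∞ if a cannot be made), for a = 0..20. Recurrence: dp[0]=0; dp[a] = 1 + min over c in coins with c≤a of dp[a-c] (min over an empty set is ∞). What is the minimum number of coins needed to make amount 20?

 a  0  1  2  3  4  5  6  7  8  9 10 11 12 13 14 15 16 17 18 19 20
dp  0  -  1  -  2  1  3  2  4  3  2  1  3  1  4  2  2  3  2  4  3
(- denotes ∞ / unreachable)

3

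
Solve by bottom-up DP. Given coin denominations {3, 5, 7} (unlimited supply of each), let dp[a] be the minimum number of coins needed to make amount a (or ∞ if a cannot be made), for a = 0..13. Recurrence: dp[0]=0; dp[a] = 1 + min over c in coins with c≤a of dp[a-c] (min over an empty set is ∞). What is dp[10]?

2

 a  0  1  2  3  4  5  6  7  8  9 10 11 12 13
dp  0  -  -  1  -  1  2  1  2  3  2  3  2  3
(- denotes ∞ / unreachable)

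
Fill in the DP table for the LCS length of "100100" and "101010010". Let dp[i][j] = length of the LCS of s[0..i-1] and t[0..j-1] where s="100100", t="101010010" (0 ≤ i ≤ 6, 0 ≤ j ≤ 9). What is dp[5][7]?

5

   ''  1  0  1  0  1  0  0  1  0
''  0  0  0  0  0  0  0  0  0  0
 1  0  1  1  1  1  1  1  1  1  1
 0  0  1  2  2  2  2  2  2  2  2
 0  0  1  2  2  3  3  3  3  3  3
 1  0  1  2  3  3  4  4  4  4  4
 0  0  1  2  3  4  4  5  5  5  5
 0  0  1  2  3  4  4  5  6  6  6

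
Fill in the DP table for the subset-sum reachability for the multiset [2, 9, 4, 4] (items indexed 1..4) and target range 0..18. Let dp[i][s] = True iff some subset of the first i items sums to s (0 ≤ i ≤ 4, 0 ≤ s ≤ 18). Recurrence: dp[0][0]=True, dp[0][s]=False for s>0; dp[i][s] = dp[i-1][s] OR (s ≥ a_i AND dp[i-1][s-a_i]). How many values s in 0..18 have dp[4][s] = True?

11

i\s   0   1   2   3   4   5   6   7   8   9  10  11  12  13  14  15  16  17  18
  0   T   F   F   F   F   F   F   F   F   F   F   F   F   F   F   F   F   F   F
  1   T   F   T   F   F   F   F   F   F   F   F   F   F   F   F   F   F   F   F
  2   T   F   T   F   F   F   F   F   F   T   F   T   F   F   F   F   F   F   F
  3   T   F   T   F   T   F   T   F   F   T   F   T   F   T   F   T   F   F   F
  4   T   F   T   F   T   F   T   F   T   T   T   T   F   T   F   T   F   T   F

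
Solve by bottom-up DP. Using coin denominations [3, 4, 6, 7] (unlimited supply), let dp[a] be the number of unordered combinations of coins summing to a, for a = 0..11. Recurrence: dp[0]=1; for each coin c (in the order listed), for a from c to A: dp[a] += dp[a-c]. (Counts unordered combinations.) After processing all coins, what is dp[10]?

after  coin     0     1     2     3     4     5     6     7     8     9    10    11
          3     1     0     0     1     0     0     1     0     0     1     0     0
          4     1     0     0     1     1     0     1     1     1     1     1     1
          6     1     0     0     1     1     0     2     1     1     2     2     1
          7     1     0     0     1     1     0     2     2     1     2     3     2

3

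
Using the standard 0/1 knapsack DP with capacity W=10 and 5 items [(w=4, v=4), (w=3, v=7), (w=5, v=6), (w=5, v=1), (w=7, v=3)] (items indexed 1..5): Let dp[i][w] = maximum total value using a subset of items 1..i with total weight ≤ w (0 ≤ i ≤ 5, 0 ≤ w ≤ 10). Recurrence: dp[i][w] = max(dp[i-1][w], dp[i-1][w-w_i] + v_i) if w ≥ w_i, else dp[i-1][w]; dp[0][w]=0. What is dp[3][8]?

13

i\w   0   1   2   3   4   5   6   7   8   9  10
  0   0   0   0   0   0   0   0   0   0   0   0
  1   0   0   0   0   4   4   4   4   4   4   4
  2   0   0   0   7   7   7   7  11  11  11  11
  3   0   0   0   7   7   7   7  11  13  13  13
  4   0   0   0   7   7   7   7  11  13  13  13
  5   0   0   0   7   7   7   7  11  13  13  13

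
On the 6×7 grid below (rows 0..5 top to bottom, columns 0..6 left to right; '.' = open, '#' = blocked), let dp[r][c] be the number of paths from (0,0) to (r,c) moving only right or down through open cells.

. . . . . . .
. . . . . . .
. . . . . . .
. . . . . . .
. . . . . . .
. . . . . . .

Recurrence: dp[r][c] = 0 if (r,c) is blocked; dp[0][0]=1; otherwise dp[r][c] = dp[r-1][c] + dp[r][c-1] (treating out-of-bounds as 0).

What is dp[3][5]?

r\c   0   1   2   3   4   5   6
  0   1   1   1   1   1   1   1
  1   1   2   3   4   5   6   7
  2   1   3   6  10  15  21  28
  3   1   4  10  20  35  56  84
  4   1   5  15  35  70 126 210
  5   1   6  21  56 126 252 462

56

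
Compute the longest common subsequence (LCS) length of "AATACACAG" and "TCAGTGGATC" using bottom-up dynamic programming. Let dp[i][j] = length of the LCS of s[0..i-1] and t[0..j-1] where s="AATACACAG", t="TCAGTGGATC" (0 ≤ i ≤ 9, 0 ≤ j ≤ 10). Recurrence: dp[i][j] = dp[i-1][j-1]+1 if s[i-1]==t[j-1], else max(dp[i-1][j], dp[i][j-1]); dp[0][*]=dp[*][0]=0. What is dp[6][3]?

   ''  T  C  A  G  T  G  G  A  T  C
''  0  0  0  0  0  0  0  0  0  0  0
 A  0  0  0  1  1  1  1  1  1  1  1
 A  0  0  0  1  1  1  1  1  2  2  2
 T  0  1  1  1  1  2  2  2  2  3  3
 A  0  1  1  2  2  2  2  2  3  3  3
 C  0  1  2  2  2  2  2  2  3  3  4
 A  0  1  2  3  3  3  3  3  3  3  4
 C  0  1  2  3  3  3  3  3  3  3  4
 A  0  1  2  3  3  3  3  3  4  4  4
 G  0  1  2  3  4  4  4  4  4  4  4

3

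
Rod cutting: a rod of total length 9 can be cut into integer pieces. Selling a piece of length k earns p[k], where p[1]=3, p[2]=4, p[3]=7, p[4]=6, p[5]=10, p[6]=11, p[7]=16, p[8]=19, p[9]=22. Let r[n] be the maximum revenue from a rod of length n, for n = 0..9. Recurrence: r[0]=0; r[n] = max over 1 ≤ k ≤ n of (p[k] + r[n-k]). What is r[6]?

18

   n    0    1    2    3    4    5    6    7    8    9
r[n]    0    3    6    9   12   15   18   21   24   27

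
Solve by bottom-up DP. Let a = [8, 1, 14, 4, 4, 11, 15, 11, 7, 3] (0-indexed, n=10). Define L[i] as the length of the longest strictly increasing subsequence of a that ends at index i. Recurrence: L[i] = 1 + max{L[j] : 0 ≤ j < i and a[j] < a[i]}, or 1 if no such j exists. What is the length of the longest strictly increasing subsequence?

   i    0    1    2    3    4    5    6    7    8    9
a[i]    8    1   14    4    4   11   15   11    7    3
L[i]    1    1    2    2    2    3    4    3    3    2

4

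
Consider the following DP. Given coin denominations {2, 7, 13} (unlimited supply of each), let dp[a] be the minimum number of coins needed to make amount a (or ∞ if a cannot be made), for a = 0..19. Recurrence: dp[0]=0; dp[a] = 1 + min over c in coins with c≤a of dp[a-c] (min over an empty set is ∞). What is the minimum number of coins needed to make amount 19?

 a  0  1  2  3  4  5  6  7  8  9 10 11 12 13 14 15 16 17 18 19
dp  0  -  1  -  2  -  3  1  4  2  5  3  6  1  2  2  3  3  4  4
(- denotes ∞ / unreachable)

4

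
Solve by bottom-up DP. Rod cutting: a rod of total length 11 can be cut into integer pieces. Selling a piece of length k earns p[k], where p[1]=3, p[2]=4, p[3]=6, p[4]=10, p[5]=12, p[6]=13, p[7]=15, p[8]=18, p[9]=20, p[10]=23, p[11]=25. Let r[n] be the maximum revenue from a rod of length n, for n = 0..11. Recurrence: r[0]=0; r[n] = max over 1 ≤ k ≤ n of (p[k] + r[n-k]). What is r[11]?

   n    0    1    2    3    4    5    6    7    8    9   10   11
r[n]    0    3    6    9   12   15   18   21   24   27   30   33

33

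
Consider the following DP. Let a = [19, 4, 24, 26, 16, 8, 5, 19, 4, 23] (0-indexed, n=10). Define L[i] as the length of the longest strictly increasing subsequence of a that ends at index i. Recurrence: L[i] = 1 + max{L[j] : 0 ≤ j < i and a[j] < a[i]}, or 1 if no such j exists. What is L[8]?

1

   i    0    1    2    3    4    5    6    7    8    9
a[i]   19    4   24   26   16    8    5   19    4   23
L[i]    1    1    2    3    2    2    2    3    1    4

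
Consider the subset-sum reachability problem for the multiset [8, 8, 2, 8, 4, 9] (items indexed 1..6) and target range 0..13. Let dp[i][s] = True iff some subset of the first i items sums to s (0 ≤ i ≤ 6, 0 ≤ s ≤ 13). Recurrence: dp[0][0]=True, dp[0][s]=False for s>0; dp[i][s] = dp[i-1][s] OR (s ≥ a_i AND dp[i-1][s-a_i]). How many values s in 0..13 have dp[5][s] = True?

i\s   0   1   2   3   4   5   6   7   8   9  10  11  12  13
  0   T   F   F   F   F   F   F   F   F   F   F   F   F   F
  1   T   F   F   F   F   F   F   F   T   F   F   F   F   F
  2   T   F   F   F   F   F   F   F   T   F   F   F   F   F
  3   T   F   T   F   F   F   F   F   T   F   T   F   F   F
  4   T   F   T   F   F   F   F   F   T   F   T   F   F   F
  5   T   F   T   F   T   F   T   F   T   F   T   F   T   F
  6   T   F   T   F   T   F   T   F   T   T   T   T   T   T

7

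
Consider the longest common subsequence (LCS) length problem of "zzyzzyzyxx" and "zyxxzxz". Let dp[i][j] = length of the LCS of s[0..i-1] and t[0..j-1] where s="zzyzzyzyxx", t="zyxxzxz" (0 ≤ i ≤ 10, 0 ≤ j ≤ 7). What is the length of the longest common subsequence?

4

   ''  z  y  x  x  z  x  z
''  0  0  0  0  0  0  0  0
 z  0  1  1  1  1  1  1  1
 z  0  1  1  1  1  2  2  2
 y  0  1  2  2  2  2  2  2
 z  0  1  2  2  2  3  3  3
 z  0  1  2  2  2  3  3  4
 y  0  1  2  2  2  3  3  4
 z  0  1  2  2  2  3  3  4
 y  0  1  2  2  2  3  3  4
 x  0  1  2  3  3  3  4  4
 x  0  1  2  3  4  4  4  4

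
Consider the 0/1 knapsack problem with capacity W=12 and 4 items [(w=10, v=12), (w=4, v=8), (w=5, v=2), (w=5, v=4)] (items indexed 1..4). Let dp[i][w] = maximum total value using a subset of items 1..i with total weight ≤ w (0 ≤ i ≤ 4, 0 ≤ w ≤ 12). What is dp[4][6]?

8

i\w   0   1   2   3   4   5   6   7   8   9  10  11  12
  0   0   0   0   0   0   0   0   0   0   0   0   0   0
  1   0   0   0   0   0   0   0   0   0   0  12  12  12
  2   0   0   0   0   8   8   8   8   8   8  12  12  12
  3   0   0   0   0   8   8   8   8   8  10  12  12  12
  4   0   0   0   0   8   8   8   8   8  12  12  12  12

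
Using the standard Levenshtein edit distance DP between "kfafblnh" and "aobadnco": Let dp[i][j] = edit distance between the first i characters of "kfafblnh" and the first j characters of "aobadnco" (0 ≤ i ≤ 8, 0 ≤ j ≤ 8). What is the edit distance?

7

   ''  a  o  b  a  d  n  c  o
''  0  1  2  3  4  5  6  7  8
 k  1  1  2  3  4  5  6  7  8
 f  2  2  2  3  4  5  6  7  8
 a  3  2  3  3  3  4  5  6  7
 f  4  3  3  4  4  4  5  6  7
 b  5  4  4  3  4  5  5  6  7
 l  6  5  5  4  4  5  6  6  7
 n  7  6  6  5  5  5  5  6  7
 h  8  7  7  6  6  6  6  6  7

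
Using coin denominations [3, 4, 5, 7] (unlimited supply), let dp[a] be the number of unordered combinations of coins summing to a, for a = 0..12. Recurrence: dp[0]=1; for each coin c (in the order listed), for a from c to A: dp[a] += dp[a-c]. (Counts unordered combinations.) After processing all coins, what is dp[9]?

after  coin     0     1     2     3     4     5     6     7     8     9    10    11    12
          3     1     0     0     1     0     0     1     0     0     1     0     0     1
          4     1     0     0     1     1     0     1     1     1     1     1     1     2
          5     1     0     0     1     1     1     1     1     2     2     2     2     3
          7     1     0     0     1     1     1     1     2     2     2     3     3     4

2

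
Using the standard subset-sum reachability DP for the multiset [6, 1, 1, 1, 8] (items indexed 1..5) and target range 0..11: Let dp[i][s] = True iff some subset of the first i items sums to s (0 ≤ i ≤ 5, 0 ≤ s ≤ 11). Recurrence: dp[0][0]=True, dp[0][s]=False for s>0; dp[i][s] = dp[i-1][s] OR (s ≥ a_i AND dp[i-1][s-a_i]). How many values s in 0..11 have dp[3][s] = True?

6

i\s   0   1   2   3   4   5   6   7   8   9  10  11
  0   T   F   F   F   F   F   F   F   F   F   F   F
  1   T   F   F   F   F   F   T   F   F   F   F   F
  2   T   T   F   F   F   F   T   T   F   F   F   F
  3   T   T   T   F   F   F   T   T   T   F   F   F
  4   T   T   T   T   F   F   T   T   T   T   F   F
  5   T   T   T   T   F   F   T   T   T   T   T   T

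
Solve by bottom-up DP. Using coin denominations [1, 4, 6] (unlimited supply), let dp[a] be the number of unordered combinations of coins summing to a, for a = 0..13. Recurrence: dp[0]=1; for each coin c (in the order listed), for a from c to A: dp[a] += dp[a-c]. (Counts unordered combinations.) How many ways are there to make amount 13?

after  coin     0     1     2     3     4     5     6     7     8     9    10    11    12    13
          1     1     1     1     1     1     1     1     1     1     1     1     1     1     1
          4     1     1     1     1     2     2     2     2     3     3     3     3     4     4
          6     1     1     1     1     2     2     3     3     4     4     5     5     7     7

7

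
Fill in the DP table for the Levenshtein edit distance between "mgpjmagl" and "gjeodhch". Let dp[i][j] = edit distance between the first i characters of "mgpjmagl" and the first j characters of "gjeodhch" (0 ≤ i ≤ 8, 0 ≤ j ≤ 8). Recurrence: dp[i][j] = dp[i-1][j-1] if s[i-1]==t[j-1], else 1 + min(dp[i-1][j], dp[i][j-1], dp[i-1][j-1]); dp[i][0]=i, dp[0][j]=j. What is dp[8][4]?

6

   ''  g  j  e  o  d  h  c  h
''  0  1  2  3  4  5  6  7  8
 m  1  1  2  3  4  5  6  7  8
 g  2  1  2  3  4  5  6  7  8
 p  3  2  2  3  4  5  6  7  8
 j  4  3  2  3  4  5  6  7  8
 m  5  4  3  3  4  5  6  7  8
 a  6  5  4  4  4  5  6  7  8
 g  7  6  5  5  5  5  6  7  8
 l  8  7  6  6  6  6  6  7  8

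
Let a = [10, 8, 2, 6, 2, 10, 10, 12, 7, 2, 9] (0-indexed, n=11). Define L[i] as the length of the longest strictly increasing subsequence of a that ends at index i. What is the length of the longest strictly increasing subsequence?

   i    0    1    2    3    4    5    6    7    8    9   10
a[i]   10    8    2    6    2   10   10   12    7    2    9
L[i]    1    1    1    2    1    3    3    4    3    1    4

4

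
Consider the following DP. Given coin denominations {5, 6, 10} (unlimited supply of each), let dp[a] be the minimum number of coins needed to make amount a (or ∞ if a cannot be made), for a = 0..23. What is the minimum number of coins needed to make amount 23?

4

 a  0  1  2  3  4  5  6  7  8  9 10 11 12 13 14 15 16 17 18 19 20 21 22 23
dp  0  -  -  -  -  1  1  -  -  -  1  2  2  -  -  2  2  3  3  -  2  3  3  4
(- denotes ∞ / unreachable)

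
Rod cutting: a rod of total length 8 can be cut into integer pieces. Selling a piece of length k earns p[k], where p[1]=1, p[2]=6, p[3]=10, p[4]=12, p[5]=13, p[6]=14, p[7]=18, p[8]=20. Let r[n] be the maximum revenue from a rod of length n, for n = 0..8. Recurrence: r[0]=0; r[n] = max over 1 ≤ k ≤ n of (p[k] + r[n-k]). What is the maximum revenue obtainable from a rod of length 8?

26

   n    0    1    2    3    4    5    6    7    8
r[n]    0    1    6   10   12   16   20   22   26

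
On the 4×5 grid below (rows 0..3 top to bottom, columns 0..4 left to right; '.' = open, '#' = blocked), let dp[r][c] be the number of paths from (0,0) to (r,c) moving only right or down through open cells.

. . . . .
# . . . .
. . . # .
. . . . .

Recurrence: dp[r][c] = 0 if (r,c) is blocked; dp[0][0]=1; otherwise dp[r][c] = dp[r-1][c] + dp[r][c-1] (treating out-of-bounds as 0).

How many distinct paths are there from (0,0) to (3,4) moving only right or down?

r\c   0   1   2   3   4
  0   1   1   1   1   1
  1   0   1   2   3   4
  2   0   1   3   0   4
  3   0   1   4   4   8

8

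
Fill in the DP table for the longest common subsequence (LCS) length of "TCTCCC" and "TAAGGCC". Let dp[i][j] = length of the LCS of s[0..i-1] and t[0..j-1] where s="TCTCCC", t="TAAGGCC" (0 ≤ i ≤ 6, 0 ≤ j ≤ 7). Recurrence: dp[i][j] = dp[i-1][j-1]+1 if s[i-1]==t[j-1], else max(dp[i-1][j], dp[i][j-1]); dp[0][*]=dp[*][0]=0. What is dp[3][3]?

1

   ''  T  A  A  G  G  C  C
''  0  0  0  0  0  0  0  0
 T  0  1  1  1  1  1  1  1
 C  0  1  1  1  1  1  2  2
 T  0  1  1  1  1  1  2  2
 C  0  1  1  1  1  1  2  3
 C  0  1  1  1  1  1  2  3
 C  0  1  1  1  1  1  2  3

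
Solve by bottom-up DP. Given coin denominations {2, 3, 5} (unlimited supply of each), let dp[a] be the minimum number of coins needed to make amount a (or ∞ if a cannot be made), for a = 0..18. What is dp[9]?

 a  0  1  2  3  4  5  6  7  8  9 10 11 12 13 14 15 16 17 18
dp  0  -  1  1  2  1  2  2  2  3  2  3  3  3  4  3  4  4  4
(- denotes ∞ / unreachable)

3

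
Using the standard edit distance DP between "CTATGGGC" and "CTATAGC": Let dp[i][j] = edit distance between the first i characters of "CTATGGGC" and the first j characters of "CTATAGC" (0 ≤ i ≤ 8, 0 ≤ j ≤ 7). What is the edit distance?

   ''  C  T  A  T  A  G  C
''  0  1  2  3  4  5  6  7
 C  1  0  1  2  3  4  5  6
 T  2  1  0  1  2  3  4  5
 A  3  2  1  0  1  2  3  4
 T  4  3  2  1  0  1  2  3
 G  5  4  3  2  1  1  1  2
 G  6  5  4  3  2  2  1  2
 G  7  6  5  4  3  3  2  2
 C  8  7  6  5  4  4  3  2

2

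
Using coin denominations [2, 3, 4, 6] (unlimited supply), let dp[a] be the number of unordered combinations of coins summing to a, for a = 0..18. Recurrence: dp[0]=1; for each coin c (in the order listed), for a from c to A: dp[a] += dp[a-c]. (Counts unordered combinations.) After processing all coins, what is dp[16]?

17

after  coin     0     1     2     3     4     5     6     7     8     9    10    11    12    13    14    15    16    17    18
          2     1     0     1     0     1     0     1     0     1     0     1     0     1     0     1     0     1     0     1
          3     1     0     1     1     1     1     2     1     2     2     2     2     3     2     3     3     3     3     4
          4     1     0     1     1     2     1     3     2     4     3     5     4     7     5     8     7    10     8    12
          6     1     0     1     1     2     1     4     2     5     4     7     5    11     7    13    11    17    13    23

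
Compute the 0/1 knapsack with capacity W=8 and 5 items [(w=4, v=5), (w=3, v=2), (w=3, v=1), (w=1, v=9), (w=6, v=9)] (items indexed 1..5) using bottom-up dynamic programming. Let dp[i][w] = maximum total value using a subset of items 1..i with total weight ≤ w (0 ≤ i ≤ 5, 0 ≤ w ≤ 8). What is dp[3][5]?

i\w   0   1   2   3   4   5   6   7   8
  0   0   0   0   0   0   0   0   0   0
  1   0   0   0   0   5   5   5   5   5
  2   0   0   0   2   5   5   5   7   7
  3   0   0   0   2   5   5   5   7   7
  4   0   9   9   9  11  14  14  14  16
  5   0   9   9   9  11  14  14  18  18

5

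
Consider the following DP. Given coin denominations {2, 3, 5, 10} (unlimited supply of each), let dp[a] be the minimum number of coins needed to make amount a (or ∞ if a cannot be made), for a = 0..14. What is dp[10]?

 a  0  1  2  3  4  5  6  7  8  9 10 11 12 13 14
dp  0  -  1  1  2  1  2  2  2  3  1  3  2  2  3
(- denotes ∞ / unreachable)

1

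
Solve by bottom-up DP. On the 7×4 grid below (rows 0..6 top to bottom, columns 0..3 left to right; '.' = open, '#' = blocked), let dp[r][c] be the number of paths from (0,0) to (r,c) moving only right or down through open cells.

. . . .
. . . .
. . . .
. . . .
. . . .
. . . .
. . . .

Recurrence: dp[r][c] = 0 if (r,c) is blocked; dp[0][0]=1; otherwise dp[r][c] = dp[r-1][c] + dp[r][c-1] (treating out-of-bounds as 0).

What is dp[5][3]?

r\c   0   1   2   3
  0   1   1   1   1
  1   1   2   3   4
  2   1   3   6  10
  3   1   4  10  20
  4   1   5  15  35
  5   1   6  21  56
  6   1   7  28  84

56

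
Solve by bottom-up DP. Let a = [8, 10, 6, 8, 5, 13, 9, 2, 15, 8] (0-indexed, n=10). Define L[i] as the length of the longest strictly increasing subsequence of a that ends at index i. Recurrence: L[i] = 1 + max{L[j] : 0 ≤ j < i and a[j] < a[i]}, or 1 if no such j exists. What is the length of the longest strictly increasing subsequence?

4

   i    0    1    2    3    4    5    6    7    8    9
a[i]    8   10    6    8    5   13    9    2   15    8
L[i]    1    2    1    2    1    3    3    1    4    2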